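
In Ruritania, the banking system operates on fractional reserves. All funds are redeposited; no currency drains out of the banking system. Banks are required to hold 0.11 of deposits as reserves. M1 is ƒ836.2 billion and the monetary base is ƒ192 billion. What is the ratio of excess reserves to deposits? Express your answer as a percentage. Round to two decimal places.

Using m = M/MB = 836.2/192 ≈ 4.355208. Since m = (1 + c)/(c + rr + e), the denominator satisfies c + rr + e = (1 + c)/m = (1 + 0) / 4.355208 ≈ 0.229610.
With c = 0 and rr = 0.11, the ratio of excess reserves to deposits is 0.229610 − 0 − 0.11 = 0.11961.

11.96%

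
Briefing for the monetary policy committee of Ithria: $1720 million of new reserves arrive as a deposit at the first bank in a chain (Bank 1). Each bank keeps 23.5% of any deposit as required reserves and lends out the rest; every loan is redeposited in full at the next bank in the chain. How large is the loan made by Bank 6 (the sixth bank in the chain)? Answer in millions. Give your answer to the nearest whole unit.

$345 million

Each bank lends a fraction (1 − rr) = 0.7650 of the deposit it receives, so Bank 6 receives 1720·0.7650^5 and lends 1720·0.7650^6 ≈ 344.7443 million.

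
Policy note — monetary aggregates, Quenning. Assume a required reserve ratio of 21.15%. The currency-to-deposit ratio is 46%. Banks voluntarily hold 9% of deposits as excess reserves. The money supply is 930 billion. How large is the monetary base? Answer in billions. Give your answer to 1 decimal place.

The money multiplier is m = (1 + c) / (rr + e + c) = (1 + 0.46) / (0.2115 + 0.09 + 0.46) ≈ 1.91727.
MB = M / m = 930 / 1.91727 ≈ 485.0647 billion.

485.1 billion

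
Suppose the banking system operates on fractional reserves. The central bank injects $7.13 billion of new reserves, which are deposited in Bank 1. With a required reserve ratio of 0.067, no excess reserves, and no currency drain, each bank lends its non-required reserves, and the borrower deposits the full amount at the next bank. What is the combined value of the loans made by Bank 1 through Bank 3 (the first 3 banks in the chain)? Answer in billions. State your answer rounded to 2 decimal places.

Bank i lends (1 − rr)^i of the original deposit: Bank 1 lends 7.13·0.9330 ≈ 6.6523, Bank 2 lends 7.13·0.9330² ≈ 6.2066, and so on.
Summing a geometric series: total = 7.13·[0.9330·(1 − 0.9330^3) / (1 − 0.9330)] ≈ 18.6496 billion.

$18.65 billion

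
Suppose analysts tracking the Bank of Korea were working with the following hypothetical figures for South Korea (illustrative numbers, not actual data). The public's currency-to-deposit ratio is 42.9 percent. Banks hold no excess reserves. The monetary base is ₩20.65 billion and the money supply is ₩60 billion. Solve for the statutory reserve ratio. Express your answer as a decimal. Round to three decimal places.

Using m = M/MB = 60/20.65 ≈ 2.905569. Since m = (1 + c)/(c + rr + e), the denominator satisfies c + rr + e = (1 + c)/m = (1 + 0.429) / 2.905569 ≈ 0.491814.
With c = 0.429 and e = 0, the statutory reserve ratio is 0.491814 − 0.429 − 0 = 0.062814.

0.063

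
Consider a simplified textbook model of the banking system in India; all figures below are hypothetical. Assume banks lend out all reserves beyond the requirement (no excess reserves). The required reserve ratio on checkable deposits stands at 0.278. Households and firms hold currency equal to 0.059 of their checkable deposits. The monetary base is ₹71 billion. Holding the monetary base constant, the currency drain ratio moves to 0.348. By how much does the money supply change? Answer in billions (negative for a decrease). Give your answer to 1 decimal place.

Initially m₁ = (1 + 0.059) / (0.278 + 0.059) ≈ 3.1424, so M₁ = 3.1424 × 71 = 223.1104 billion.
After the change m₂ = (1 + 0.348) / (0.278 + 0.348) ≈ 2.1534, so M₂ = 2.1534 × 71 = 152.8914 billion.
ΔM = M₂ − M₁ = 152.8914 − 223.1104 = -70.219 billion.

-70.2 billion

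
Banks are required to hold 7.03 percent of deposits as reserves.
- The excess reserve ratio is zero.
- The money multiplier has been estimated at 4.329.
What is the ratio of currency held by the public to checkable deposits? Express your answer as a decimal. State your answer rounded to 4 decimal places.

0.2090

Using m = 4.329. From m = (1 + c)/(c + rr + e), rearranging gives 1 + c = m·(c + rr + e), so c·(1 − m) = m·(rr + e) − 1.
Hence c = [m·(rr + e) − 1]/(1 − m) = [4.329 × (0.0703 + 0) − 1] / (1 − 4.329) ≈ 0.208973.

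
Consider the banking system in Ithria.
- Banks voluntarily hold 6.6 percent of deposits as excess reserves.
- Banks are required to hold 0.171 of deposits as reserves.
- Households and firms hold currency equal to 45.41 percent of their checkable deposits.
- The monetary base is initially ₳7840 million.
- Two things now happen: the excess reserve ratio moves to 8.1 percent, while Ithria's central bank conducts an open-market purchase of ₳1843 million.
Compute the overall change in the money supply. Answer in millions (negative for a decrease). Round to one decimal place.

₳3444.9 million

Before: m₁ = (1 + 0.4541) / (0.171 + 0.066 + 0.4541) ≈ 2.104037, MB₁ = 7840, so M₁ = 2.104037 × 7840 ≈ 16495.6501 million.
After: m₂ = (1 + 0.4541) / (0.171 + 0.081 + 0.4541) ≈ 2.059340, MB₂ = 7840 + 1843 = 9683, so M₂ = 2.059340 × 9683 ≈ 19940.5892 million.
ΔM = M₂ − M₁ = 19940.5892 − 16495.6501 = 3444.9391 million.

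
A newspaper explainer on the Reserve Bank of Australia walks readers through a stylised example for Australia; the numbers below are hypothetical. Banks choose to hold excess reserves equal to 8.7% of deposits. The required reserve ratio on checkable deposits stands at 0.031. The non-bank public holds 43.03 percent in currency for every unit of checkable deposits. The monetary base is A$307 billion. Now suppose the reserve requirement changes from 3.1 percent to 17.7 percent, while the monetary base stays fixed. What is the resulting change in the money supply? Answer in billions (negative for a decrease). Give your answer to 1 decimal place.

Initially m₁ = (1 + 0.4303) / (0.031 + 0.087 + 0.4303) ≈ 2.60861, so M₁ = 2.60861 × 307 ≈ 800.8433 billion.
After the change m₂ = (1 + 0.4303) / (0.177 + 0.087 + 0.4303) ≈ 2.06006, so M₂ = 2.06006 × 307 ≈ 632.4384 billion.
ΔM = M₂ − M₁ = 632.4384 − 800.8433 = -168.4049 billion.

-168.4 billion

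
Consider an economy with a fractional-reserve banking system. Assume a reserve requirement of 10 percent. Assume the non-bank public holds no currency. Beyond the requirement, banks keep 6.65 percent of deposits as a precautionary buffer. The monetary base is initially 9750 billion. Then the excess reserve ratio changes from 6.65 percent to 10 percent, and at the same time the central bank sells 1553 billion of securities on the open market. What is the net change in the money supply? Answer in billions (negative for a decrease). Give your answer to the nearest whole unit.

Before: m₁ = 1 / (0.1 + 0.0665) ≈ 6.00601, MB₁ = 9750, so M₁ = 6.00601 × 9750 = 58558.5975 billion.
After: m₂ = 1 / (0.1 + 0.1) = 5, MB₂ = 9750 − 1553 = 8197, so M₂ = 5 × 8197 = 40985 billion.
ΔM = M₂ − M₁ = 40985 − 58558.5975 = -17573.5975 billion.

-17574 billion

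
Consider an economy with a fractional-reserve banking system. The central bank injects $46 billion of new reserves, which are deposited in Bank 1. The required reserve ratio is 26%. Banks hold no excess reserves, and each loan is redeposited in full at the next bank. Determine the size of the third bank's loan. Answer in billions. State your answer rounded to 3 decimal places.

$18.640 billion

Each bank lends a fraction (1 − rr) = 0.7400 of the deposit it receives, so Bank 3 receives 46·0.7400^2 and lends 46·0.7400^3 ≈ 18.6403 billion.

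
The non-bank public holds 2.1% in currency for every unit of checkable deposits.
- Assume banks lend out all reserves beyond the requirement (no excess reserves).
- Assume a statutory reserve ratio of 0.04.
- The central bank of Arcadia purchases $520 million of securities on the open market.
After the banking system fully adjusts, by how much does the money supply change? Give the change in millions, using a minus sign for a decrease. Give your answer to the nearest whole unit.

$8704 million

The money multiplier is m = (1 + c) / (rr + c) = (1 + 0.021) / (0.04 + 0.021) ≈ 16.7377.
The purchase adds 520 million of base, so ΔM = m × ΔMB = 16.7377 × (+520) = 8703.604 million.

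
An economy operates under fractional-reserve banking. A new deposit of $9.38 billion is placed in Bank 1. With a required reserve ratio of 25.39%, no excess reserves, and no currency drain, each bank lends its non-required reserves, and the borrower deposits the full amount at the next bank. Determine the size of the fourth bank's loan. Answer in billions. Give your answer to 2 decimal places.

$2.91 billion

Each bank lends a fraction (1 − rr) = 0.7461 of the deposit it receives, so Bank 4 receives 9.38·0.7461^3 and lends 9.38·0.7461^4 ≈ 2.9066 billion.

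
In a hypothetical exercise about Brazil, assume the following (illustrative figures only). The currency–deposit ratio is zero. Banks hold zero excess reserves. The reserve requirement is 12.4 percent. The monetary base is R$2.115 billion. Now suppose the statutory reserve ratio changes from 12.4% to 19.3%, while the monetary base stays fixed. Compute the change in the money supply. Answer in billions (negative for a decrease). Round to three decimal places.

-6.098 billion

Initially m₁ = 1 / (0.124) ≈ 8.06452, so M₁ = 8.06452 × 2.115 ≈ 17.0565 billion.
After the change m₂ = 1 / (0.193) ≈ 5.18135, so M₂ = 5.18135 × 2.115 ≈ 10.9586 billion.
ΔM = M₂ − M₁ = 10.9586 − 17.0565 = -6.0979 billion.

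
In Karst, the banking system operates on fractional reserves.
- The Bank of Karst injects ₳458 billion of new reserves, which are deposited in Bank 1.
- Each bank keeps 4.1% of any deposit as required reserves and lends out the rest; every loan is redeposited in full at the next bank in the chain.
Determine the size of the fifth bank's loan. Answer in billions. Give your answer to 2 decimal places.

Each bank lends a fraction (1 − rr) = 0.9590 of the deposit it receives, so Bank 5 receives 458·0.9590^4 and lends 458·0.9590^5 ≈ 371.4997 billion.

₳371.50 billion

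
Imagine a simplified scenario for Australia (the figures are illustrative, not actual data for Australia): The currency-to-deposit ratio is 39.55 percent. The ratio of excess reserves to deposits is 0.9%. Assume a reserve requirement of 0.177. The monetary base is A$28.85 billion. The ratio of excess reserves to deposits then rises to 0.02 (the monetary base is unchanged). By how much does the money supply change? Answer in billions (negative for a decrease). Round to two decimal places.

Initially m₁ = (1 + 0.3955) / (0.177 + 0.009 + 0.3955) ≈ 2.39983, so M₁ = 2.39983 × 28.85 ≈ 69.2351 billion.
After the change m₂ = (1 + 0.3955) / (0.177 + 0.02 + 0.3955) ≈ 2.35527, so M₂ = 2.35527 × 28.85 ≈ 67.9495 billion.
ΔM = M₂ − M₁ = 67.9495 − 69.2351 = -1.2856 billion.

-1.29 billion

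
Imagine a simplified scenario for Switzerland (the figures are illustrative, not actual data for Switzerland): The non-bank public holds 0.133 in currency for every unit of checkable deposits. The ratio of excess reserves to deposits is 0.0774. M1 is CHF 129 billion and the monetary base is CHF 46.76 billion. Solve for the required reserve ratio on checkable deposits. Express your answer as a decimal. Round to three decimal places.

0.200

Using m = M/MB = 129/46.76 ≈ 2.758768. Since m = (1 + c)/(c + rr + e), the denominator satisfies c + rr + e = (1 + c)/m = (1 + 0.133) / 2.758768 ≈ 0.410691.
With c = 0.133 and e = 0.0774, the required reserve ratio on checkable deposits is 0.410691 − 0.133 − 0.0774 = 0.200291.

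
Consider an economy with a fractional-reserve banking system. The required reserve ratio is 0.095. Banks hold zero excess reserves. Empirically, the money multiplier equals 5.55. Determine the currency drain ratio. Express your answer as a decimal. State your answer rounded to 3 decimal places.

Using m = 5.55. From m = (1 + c)/(c + rr + e), rearranging gives 1 + c = m·(c + rr + e), so c·(1 − m) = m·(rr + e) − 1.
Hence c = [m·(rr + e) − 1]/(1 − m) = [5.55 × (0.095 + 0) − 1] / (1 − 5.55) ≈ 0.103901.

0.104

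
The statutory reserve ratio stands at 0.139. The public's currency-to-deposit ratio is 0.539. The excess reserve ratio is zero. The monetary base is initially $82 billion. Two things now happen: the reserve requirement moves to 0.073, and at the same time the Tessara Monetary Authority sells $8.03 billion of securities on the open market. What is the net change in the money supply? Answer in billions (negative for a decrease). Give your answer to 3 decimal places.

-0.120 billion

Before: m₁ = (1 + 0.539) / (0.139 + 0.539) ≈ 2.269912, MB₁ = 82, so M₁ = 2.269912 × 82 ≈ 186.1328 billion.
After: m₂ = (1 + 0.539) / (0.073 + 0.539) ≈ 2.514706, MB₂ = 82 − 8.03 = 73.97, so M₂ = 2.514706 × 73.97 ≈ 186.0128 billion.
ΔM = M₂ − M₁ = 186.0128 − 186.1328 = -0.12 billion.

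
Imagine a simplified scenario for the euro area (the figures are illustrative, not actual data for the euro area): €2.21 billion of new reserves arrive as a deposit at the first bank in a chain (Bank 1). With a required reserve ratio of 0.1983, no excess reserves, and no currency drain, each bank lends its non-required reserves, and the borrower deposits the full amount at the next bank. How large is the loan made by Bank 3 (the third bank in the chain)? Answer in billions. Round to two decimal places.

Each bank lends a fraction (1 − rr) = 0.8017 of the deposit it receives, so Bank 3 receives 2.21·0.8017^2 and lends 2.21·0.8017^3 ≈ 1.1387 billion.

€1.14 billion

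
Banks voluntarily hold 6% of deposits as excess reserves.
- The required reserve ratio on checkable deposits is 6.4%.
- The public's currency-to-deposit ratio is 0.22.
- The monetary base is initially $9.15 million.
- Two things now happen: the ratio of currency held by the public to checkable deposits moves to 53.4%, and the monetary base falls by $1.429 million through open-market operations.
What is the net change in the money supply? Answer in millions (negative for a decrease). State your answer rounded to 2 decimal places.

Before: m₁ = (1 + 0.22) / (0.064 + 0.06 + 0.22) ≈ 3.5465, MB₁ = 9.15, so M₁ = 3.5465 × 9.15 ≈ 32.4505 million.
After: m₂ = (1 + 0.534) / (0.064 + 0.06 + 0.534) ≈ 2.3313, MB₂ = 9.15 − 1.429 = 7.721, so M₂ = 2.3313 × 7.721 ≈ 18 million.
ΔM = M₂ − M₁ = 18 − 32.4505 = -14.4505 million.

-14.45 million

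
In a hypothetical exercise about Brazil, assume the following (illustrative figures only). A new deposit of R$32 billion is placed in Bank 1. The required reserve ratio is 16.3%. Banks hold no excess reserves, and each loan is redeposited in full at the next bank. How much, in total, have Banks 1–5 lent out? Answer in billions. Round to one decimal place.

R$96.8 billion

Bank i lends (1 − rr)^i of the original deposit: Bank 1 lends 32·0.8370 = 26.7840, Bank 2 lends 32·0.8370² ≈ 22.4182, and so on.
Summing a geometric series: total = 32·[0.8370·(1 − 0.8370^5) / (1 − 0.8370)] ≈ 96.8173 billion.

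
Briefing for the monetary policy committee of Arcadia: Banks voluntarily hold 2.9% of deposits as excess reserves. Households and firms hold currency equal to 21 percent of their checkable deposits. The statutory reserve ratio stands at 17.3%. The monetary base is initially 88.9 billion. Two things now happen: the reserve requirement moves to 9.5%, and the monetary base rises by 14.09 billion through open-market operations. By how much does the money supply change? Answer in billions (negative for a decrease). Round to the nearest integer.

112 billion

Before: m₁ = (1 + 0.21) / (0.173 + 0.029 + 0.21) ≈ 2.9369, MB₁ = 88.9, so M₁ = 2.9369 × 88.9 ≈ 261.0904 billion.
After: m₂ = (1 + 0.21) / (0.095 + 0.029 + 0.21) ≈ 3.6228, MB₂ = 88.9 + 14.09 = 102.99, so M₂ = 3.6228 × 102.99 ≈ 373.1122 billion.
ΔM = M₂ − M₁ = 373.1122 − 261.0904 = 112.0218 billion.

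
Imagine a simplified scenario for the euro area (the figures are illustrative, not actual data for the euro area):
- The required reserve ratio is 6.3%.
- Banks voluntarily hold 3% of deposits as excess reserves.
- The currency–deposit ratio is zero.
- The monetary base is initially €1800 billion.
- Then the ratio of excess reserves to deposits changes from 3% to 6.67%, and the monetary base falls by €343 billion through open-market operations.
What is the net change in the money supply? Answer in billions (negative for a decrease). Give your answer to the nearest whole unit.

Before: m₁ = 1 / (0.063 + 0.03) ≈ 10.75269, MB₁ = 1800, so M₁ = 10.75269 × 1800 = 19354.842 billion.
After: m₂ = 1 / (0.063 + 0.0667) ≈ 7.71010, MB₂ = 1800 − 343 = 1457, so M₂ = 7.71010 × 1457 = 11233.6157 billion.
ΔM = M₂ − M₁ = 11233.6157 − 19354.842 = -8121.2263 billion.

-8121 billion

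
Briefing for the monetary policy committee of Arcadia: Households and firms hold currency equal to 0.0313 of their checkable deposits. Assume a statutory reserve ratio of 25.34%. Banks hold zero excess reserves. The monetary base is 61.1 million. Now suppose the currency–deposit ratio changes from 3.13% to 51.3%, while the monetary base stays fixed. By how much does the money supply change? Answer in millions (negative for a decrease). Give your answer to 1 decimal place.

-100.7 million

Initially m₁ = (1 + 0.0313) / (0.2534 + 0.0313) ≈ 3.6224, so M₁ = 3.6224 × 61.1 ≈ 221.3286 million.
After the change m₂ = (1 + 0.513) / (0.2534 + 0.513) ≈ 1.9742, so M₂ = 1.9742 × 61.1 ≈ 120.6236 million.
ΔM = M₂ − M₁ = 120.6236 − 221.3286 = -100.705 million.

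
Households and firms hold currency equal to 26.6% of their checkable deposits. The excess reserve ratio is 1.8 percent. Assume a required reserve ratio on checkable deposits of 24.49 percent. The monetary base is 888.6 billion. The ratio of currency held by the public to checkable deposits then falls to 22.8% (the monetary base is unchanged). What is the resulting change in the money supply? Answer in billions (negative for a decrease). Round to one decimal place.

Initially m₁ = (1 + 0.266) / (0.2449 + 0.018 + 0.266) ≈ 2.39365, so M₁ = 2.39365 × 888.6 ≈ 2126.9974 billion.
After the change m₂ = (1 + 0.228) / (0.2449 + 0.018 + 0.228) ≈ 2.50153, so M₂ = 2.50153 × 888.6 ≈ 2222.8596 billion.
ΔM = M₂ − M₁ = 2222.8596 − 2126.9974 = 95.8622 billion.

95.9 billion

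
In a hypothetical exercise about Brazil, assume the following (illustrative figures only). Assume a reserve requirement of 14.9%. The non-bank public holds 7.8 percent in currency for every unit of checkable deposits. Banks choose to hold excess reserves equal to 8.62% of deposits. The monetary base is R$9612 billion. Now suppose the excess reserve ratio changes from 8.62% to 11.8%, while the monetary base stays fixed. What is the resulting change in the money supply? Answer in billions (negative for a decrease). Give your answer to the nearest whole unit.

-3049 billion

Initially m₁ = (1 + 0.078) / (0.149 + 0.0862 + 0.078) ≈ 3.44189, so M₁ = 3.44189 × 9612 ≈ 33083.4467 billion.
After the change m₂ = (1 + 0.078) / (0.149 + 0.118 + 0.078) ≈ 3.12464, so M₂ = 3.12464 × 9612 ≈ 30034.0397 billion.
ΔM = M₂ − M₁ = 30034.0397 − 33083.4467 = -3049.407 billion.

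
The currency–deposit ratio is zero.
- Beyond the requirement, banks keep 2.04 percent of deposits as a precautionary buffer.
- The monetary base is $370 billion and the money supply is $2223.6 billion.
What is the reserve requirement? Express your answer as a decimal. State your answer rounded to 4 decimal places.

0.1460

Using m = M/MB = 2223.6/370 ≈ 6.009730. Since m = (1 + c)/(c + rr + e), the denominator satisfies c + rr + e = (1 + c)/m = (1 + 0) / 6.009730 ≈ 0.166397.
With c = 0 and e = 0.0204, the reserve requirement is 0.166397 − 0 − 0.0204 = 0.145997.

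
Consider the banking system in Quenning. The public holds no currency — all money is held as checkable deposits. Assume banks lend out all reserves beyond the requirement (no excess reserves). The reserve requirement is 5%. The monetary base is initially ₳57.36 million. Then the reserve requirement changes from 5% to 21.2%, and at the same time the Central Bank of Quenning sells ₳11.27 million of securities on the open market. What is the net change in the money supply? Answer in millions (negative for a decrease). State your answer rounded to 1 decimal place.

-929.8 million

Before: m₁ = 1 / (0.05) = 20, MB₁ = 57.36, so M₁ = 20 × 57.36 = 1147.2 million.
After: m₂ = 1 / (0.212) ≈ 4.7170, MB₂ = 57.36 − 11.27 = 46.09, so M₂ = 4.7170 × 46.09 ≈ 217.4065 million.
ΔM = M₂ − M₁ = 217.4065 − 1147.2 = -929.7935 million.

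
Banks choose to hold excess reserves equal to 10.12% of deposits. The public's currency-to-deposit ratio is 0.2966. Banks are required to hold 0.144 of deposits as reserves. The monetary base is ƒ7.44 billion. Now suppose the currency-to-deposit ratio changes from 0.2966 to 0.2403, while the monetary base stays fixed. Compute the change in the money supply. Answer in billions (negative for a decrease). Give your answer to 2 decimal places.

Initially m₁ = (1 + 0.2966) / (0.144 + 0.1012 + 0.2966) ≈ 2.3931, so M₁ = 2.3931 × 7.44 ≈ 17.8047 billion.
After the change m₂ = (1 + 0.2403) / (0.144 + 0.1012 + 0.2403) ≈ 2.5547, so M₂ = 2.5547 × 7.44 ≈ 19.007 billion.
ΔM = M₂ − M₁ = 19.007 − 17.8047 = 1.2023 billion.

ƒ1.20 billion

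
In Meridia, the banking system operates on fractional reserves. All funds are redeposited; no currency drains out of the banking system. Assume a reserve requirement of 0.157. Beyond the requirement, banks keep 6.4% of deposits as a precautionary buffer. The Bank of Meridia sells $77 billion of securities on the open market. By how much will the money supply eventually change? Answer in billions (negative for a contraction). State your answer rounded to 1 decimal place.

The money multiplier is m = 1 / (rr + e) = 1 / (0.157 + 0.064) ≈ 4.5249.
The sale removes 77 billion of base, so ΔM = m × ΔMB = 4.5249 × (−77) = -348.4173 billion.

-348.4 billion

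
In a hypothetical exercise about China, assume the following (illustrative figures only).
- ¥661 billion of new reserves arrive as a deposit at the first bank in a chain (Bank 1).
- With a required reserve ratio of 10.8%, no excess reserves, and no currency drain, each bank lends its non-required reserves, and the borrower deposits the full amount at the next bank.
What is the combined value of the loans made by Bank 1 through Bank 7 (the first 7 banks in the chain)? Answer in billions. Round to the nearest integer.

¥3006 billion

Bank i lends (1 − rr)^i of the original deposit: Bank 1 lends 661·0.8920 = 589.6120, Bank 2 lends 661·0.8920² ≈ 525.9339, and so on.
Summing a geometric series: total = 661·[0.8920·(1 − 0.8920^7) / (1 − 0.8920)] ≈ 3006.3761 billion.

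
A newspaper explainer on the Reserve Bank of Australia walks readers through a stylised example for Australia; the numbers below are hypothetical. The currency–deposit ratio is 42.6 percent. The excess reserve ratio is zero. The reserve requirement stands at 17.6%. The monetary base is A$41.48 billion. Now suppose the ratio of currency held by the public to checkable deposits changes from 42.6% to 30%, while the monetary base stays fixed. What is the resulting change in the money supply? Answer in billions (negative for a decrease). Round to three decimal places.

Initially m₁ = (1 + 0.426) / (0.176 + 0.426) ≈ 2.368771, so M₁ = 2.368771 × 41.48 ≈ 98.2566 billion.
After the change m₂ = (1 + 0.3) / (0.176 + 0.3) ≈ 2.731092, so M₂ = 2.731092 × 41.48 ≈ 113.2857 billion.
ΔM = M₂ − M₁ = 113.2857 − 98.2566 = 15.0291 billion.

A$15.029 billion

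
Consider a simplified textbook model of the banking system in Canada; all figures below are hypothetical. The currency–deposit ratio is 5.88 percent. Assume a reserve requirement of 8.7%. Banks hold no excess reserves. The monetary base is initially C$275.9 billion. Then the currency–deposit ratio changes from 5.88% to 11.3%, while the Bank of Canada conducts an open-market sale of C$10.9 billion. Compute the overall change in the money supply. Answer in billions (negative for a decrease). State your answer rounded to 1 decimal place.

-528.9 billion

Before: m₁ = (1 + 0.0588) / (0.087 + 0.0588) ≈ 7.26200, MB₁ = 275.9, so M₁ = 7.26200 × 275.9 = 2003.5858 billion.
After: m₂ = (1 + 0.113) / (0.087 + 0.113) = 5.56500, MB₂ = 275.9 − 10.9 = 265, so M₂ = 5.56500 × 265 = 1474.725 billion.
ΔM = M₂ − M₁ = 1474.725 − 2003.5858 = -528.8608 billion.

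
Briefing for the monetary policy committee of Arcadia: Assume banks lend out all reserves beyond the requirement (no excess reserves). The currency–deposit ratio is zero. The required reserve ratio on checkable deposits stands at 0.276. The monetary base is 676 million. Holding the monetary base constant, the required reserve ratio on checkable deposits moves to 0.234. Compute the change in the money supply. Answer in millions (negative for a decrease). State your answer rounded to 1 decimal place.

439.6 million

Initially m₁ = 1 / (0.276) ≈ 3.62319, so M₁ = 3.62319 × 676 ≈ 2449.2764 million.
After the change m₂ = 1 / (0.234) ≈ 4.27350, so M₂ = 4.27350 × 676 = 2888.886 million.
ΔM = M₂ − M₁ = 2888.886 − 2449.2764 = 439.6096 million.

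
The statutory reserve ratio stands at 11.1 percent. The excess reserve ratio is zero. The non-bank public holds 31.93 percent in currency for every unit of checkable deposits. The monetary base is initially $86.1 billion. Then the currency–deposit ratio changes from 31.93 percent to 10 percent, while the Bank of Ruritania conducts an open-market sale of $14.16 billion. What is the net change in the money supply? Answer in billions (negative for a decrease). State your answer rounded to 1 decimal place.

$111.1 billion

Before: m₁ = (1 + 0.3193) / (0.111 + 0.3193) ≈ 3.0660, MB₁ = 86.1, so M₁ = 3.0660 × 86.1 = 263.9826 billion.
After: m₂ = (1 + 0.1) / (0.111 + 0.1) ≈ 5.2133, MB₂ = 86.1 − 14.16 = 71.94, so M₂ = 5.2133 × 71.94 ≈ 375.0448 billion.
ΔM = M₂ − M₁ = 375.0448 − 263.9826 = 111.0622 billion.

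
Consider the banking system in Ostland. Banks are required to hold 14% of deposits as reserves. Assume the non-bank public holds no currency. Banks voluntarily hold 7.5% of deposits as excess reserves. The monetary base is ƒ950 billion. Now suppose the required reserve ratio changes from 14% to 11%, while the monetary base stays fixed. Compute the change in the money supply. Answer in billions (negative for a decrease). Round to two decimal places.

Initially m₁ = 1 / (0.14 + 0.075) ≈ 4.651163, so M₁ = 4.651163 × 950 ≈ 4418.6049 billion.
After the change m₂ = 1 / (0.11 + 0.075) ≈ 5.405405, so M₂ = 5.405405 × 950 ≈ 5135.1348 billion.
ΔM = M₂ − M₁ = 5135.1348 − 4418.6049 = 716.5299 billion.

ƒ716.53 billion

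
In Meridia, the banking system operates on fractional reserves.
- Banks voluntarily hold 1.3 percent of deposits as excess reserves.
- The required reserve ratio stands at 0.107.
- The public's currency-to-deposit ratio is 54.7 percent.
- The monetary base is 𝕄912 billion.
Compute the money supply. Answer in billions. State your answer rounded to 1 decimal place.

The money multiplier is m = (1 + c) / (rr + e + c) = (1 + 0.547) / (0.107 + 0.013 + 0.547) ≈ 2.31934.
So M = m × MB = 2.31934 × 912 ≈ 2115.2381 billion.

𝕄2115.2 billion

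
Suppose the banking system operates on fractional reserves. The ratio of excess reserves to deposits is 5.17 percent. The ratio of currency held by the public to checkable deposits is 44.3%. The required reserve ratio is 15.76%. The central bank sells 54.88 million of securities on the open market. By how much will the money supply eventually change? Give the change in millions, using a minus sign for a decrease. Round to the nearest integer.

-121 million

The money multiplier is m = (1 + c) / (rr + e + c) = (1 + 0.443) / (0.1576 + 0.0517 + 0.443) ≈ 2.2122.
The sale removes 54.88 million of base, so ΔM = m × ΔMB = 2.2122 × (−54.88) ≈ -121.4055 million.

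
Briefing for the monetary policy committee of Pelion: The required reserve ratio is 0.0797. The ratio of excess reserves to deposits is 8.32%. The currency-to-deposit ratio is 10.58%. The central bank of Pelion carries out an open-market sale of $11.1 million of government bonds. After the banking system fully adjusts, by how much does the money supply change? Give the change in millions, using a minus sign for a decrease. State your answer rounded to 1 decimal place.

The money multiplier is m = (1 + c) / (rr + e + c) = (1 + 0.1058) / (0.0797 + 0.0832 + 0.1058) ≈ 4.1154.
The sale removes 11.1 million of base, so ΔM = m × ΔMB = 4.1154 × (−11.1) ≈ -45.6809 million.

-45.7 million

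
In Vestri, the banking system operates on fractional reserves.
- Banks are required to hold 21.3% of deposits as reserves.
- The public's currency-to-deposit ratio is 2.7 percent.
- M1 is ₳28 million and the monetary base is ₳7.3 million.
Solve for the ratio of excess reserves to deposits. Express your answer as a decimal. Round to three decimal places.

0.028

Using m = M/MB = 28/7.3 ≈ 3.835616. Since m = (1 + c)/(c + rr + e), the denominator satisfies c + rr + e = (1 + c)/m = (1 + 0.027) / 3.835616 ≈ 0.267754.
With c = 0.027 and rr = 0.213, the ratio of excess reserves to deposits is 0.267754 − 0.027 − 0.213 = 0.027754.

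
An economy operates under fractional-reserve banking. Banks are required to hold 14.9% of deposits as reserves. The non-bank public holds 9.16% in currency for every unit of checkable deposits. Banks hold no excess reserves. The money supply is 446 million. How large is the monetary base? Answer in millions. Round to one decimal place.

The money multiplier is m = (1 + c) / (rr + c) = (1 + 0.0916) / (0.149 + 0.0916) ≈ 4.53699.
MB = M / m = 446 / 4.53699 ≈ 98.3031 million.

98.3 million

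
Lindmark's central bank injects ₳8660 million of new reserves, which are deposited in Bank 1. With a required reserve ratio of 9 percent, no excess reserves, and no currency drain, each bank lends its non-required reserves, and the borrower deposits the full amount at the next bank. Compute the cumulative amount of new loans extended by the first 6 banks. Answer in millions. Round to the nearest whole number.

₳37838 million

Bank i lends (1 − rr)^i of the original deposit: Bank 1 lends 8660·0.9100 = 7880.6000, Bank 2 lends 8660·0.9100² = 7171.3460, and so on.
Summing a geometric series: total = 8660·[0.9100·(1 − 0.9100^6) / (1 − 0.9100)] ≈ 37838.3286 million.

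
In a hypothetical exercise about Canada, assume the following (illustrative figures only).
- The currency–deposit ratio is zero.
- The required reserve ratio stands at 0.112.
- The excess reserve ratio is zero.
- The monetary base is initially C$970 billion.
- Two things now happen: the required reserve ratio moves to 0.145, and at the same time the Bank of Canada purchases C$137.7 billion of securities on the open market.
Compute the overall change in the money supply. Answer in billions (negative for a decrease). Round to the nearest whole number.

Before: m₁ = 1 / (0.112) ≈ 8.92857, MB₁ = 970, so M₁ = 8.92857 × 970 = 8660.7129 billion.
After: m₂ = 1 / (0.145) ≈ 6.89655, MB₂ = 970 + 137.7 = 1107.7, so M₂ = 6.89655 × 1107.7 ≈ 7639.3084 billion.
ΔM = M₂ − M₁ = 7639.3084 − 8660.7129 = -1021.4045 billion.

-1021 billion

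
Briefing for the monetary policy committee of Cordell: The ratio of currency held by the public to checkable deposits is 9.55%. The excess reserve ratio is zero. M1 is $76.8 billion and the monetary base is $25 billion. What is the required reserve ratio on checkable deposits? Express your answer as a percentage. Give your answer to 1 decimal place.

Using m = M/MB = 76.8/25 = 3.072000. Since m = (1 + c)/(c + rr + e), the denominator satisfies c + rr + e = (1 + c)/m = (1 + 0.0955) / 3.072000 ≈ 0.356608.
With c = 0.0955 and e = 0, the required reserve ratio on checkable deposits is 0.356608 − 0.0955 − 0 = 0.261108.

26.1%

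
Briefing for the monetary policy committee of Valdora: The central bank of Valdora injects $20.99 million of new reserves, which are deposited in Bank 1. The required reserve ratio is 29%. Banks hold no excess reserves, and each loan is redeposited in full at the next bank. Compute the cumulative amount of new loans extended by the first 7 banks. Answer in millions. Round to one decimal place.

$46.7 million

Bank i lends (1 − rr)^i of the original deposit: Bank 1 lends 20.99·0.7100 = 14.9029, Bank 2 lends 20.99·0.7100² ≈ 10.5811, and so on.
Summing a geometric series: total = 20.99·[0.7100·(1 − 0.7100^7) / (1 − 0.7100)] ≈ 46.7154 million.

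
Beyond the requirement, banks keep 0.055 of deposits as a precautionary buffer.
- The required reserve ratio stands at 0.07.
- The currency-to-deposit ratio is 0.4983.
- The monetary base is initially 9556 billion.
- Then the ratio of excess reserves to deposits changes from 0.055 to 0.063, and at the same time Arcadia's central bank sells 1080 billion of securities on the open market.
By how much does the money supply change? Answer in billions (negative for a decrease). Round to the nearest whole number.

Before: m₁ = (1 + 0.4983) / (0.07 + 0.055 + 0.4983) ≈ 2.40382, MB₁ = 9556, so M₁ = 2.40382 × 9556 ≈ 22970.9039 billion.
After: m₂ = (1 + 0.4983) / (0.07 + 0.063 + 0.4983) ≈ 2.37336, MB₂ = 9556 − 1080 = 8476, so M₂ = 2.37336 × 8476 ≈ 20116.5994 billion.
ΔM = M₂ − M₁ = 20116.5994 − 22970.9039 = -2854.3045 billion.

-2854 billion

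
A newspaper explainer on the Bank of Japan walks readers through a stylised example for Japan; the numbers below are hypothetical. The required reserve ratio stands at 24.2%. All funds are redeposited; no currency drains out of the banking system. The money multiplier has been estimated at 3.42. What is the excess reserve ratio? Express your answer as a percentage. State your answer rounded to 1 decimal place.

Using m = 3.42. Since m = (1 + c)/(c + rr + e), the denominator satisfies c + rr + e = (1 + c)/m = (1 + 0) / 3.42 ≈ 0.292398.
With c = 0 and rr = 0.242, the excess reserve ratio is 0.292398 − 0 − 0.242 = 0.050398.

5.0%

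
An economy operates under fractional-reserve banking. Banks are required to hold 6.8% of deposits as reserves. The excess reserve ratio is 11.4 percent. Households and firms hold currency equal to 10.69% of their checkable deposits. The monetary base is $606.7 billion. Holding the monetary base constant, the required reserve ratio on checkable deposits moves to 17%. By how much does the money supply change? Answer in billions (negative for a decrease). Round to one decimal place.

Initially m₁ = (1 + 0.1069) / (0.068 + 0.114 + 0.1069) ≈ 3.83143, so M₁ = 3.83143 × 606.7 ≈ 2324.5286 billion.
After the change m₂ = (1 + 0.1069) / (0.17 + 0.114 + 0.1069) ≈ 2.83167, so M₂ = 2.83167 × 606.7 ≈ 1717.9742 billion.
ΔM = M₂ − M₁ = 1717.9742 − 2324.5286 = -606.5544 billion.

-606.6 billion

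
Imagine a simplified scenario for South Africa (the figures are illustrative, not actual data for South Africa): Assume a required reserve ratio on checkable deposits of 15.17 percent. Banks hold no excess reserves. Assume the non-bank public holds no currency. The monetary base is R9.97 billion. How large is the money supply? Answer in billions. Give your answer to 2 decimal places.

With no currency drain or excess reserves, the money multiplier is m = 1/rr = 1/0.1517 ≈ 6.5920.
Money supply M = m × MB = 6.5920 × 9.97 ≈ 65.7222 billion.

R65.72 billion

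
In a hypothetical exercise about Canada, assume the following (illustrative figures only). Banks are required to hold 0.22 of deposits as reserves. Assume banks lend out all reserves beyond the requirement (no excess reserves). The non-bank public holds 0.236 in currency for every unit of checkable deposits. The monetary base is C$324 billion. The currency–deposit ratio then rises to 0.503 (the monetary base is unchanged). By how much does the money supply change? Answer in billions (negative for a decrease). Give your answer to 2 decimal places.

-204.67 billion

Initially m₁ = (1 + 0.236) / (0.22 + 0.236) ≈ 2.710526, so M₁ = 2.710526 × 324 ≈ 878.2104 billion.
After the change m₂ = (1 + 0.503) / (0.22 + 0.503) ≈ 2.078838, so M₂ = 2.078838 × 324 ≈ 673.5435 billion.
ΔM = M₂ − M₁ = 673.5435 − 878.2104 = -204.6669 billion.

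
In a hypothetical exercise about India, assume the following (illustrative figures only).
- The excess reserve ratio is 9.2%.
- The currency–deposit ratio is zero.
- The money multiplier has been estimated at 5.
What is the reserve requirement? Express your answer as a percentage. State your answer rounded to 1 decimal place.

10.8%

Using m = 5. Since m = (1 + c)/(c + rr + e), the denominator satisfies c + rr + e = (1 + c)/m = (1 + 0) / 5 = 0.200000.
With c = 0 and e = 0.092, the reserve requirement is 0.200000 − 0 − 0.092 = 0.108.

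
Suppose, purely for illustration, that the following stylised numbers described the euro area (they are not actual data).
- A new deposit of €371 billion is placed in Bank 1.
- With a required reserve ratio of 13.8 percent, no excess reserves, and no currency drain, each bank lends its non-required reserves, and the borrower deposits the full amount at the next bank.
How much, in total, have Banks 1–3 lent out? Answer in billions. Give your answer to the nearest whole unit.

€833 billion

Bank i lends (1 − rr)^i of the original deposit: Bank 1 lends 371·0.8620 = 319.8020, Bank 2 lends 371·0.8620² ≈ 275.6693, and so on.
Summing a geometric series: total = 371·[0.8620·(1 − 0.8620^3) / (1 − 0.8620)] ≈ 833.0983 billion.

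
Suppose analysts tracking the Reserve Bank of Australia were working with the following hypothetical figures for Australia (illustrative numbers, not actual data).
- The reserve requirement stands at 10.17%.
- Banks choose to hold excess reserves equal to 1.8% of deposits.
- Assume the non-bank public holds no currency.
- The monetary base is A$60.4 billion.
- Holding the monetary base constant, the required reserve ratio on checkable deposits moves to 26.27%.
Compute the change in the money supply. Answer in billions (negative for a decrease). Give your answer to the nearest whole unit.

-289 billion

Initially m₁ = 1 / (0.1017 + 0.018) ≈ 8.3542, so M₁ = 8.3542 × 60.4 ≈ 504.5937 billion.
After the change m₂ = 1 / (0.2627 + 0.018) ≈ 3.5625, so M₂ = 3.5625 × 60.4 = 215.175 billion.
ΔM = M₂ − M₁ = 215.175 − 504.5937 = -289.4187 billion.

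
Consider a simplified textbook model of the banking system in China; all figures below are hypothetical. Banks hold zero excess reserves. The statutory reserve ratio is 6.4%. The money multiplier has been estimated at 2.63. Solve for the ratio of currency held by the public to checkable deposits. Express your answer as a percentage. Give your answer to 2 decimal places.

Using m = 2.63. From m = (1 + c)/(c + rr + e), rearranging gives 1 + c = m·(c + rr + e), so c·(1 − m) = m·(rr + e) − 1.
Hence c = [m·(rr + e) − 1]/(1 − m) = [2.63 × (0.064 + 0) − 1] / (1 − 2.63) ≈ 0.510233.

51.02%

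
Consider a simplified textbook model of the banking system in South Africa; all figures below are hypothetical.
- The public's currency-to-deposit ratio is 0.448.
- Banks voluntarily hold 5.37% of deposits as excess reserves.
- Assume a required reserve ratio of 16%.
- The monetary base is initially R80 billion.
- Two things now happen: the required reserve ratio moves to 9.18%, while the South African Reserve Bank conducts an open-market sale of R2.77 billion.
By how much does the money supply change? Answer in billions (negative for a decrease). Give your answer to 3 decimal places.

R13.359 billion

Before: m₁ = (1 + 0.448) / (0.16 + 0.0537 + 0.448) ≈ 2.188303, MB₁ = 80, so M₁ = 2.188303 × 80 ≈ 175.0642 billion.
After: m₂ = (1 + 0.448) / (0.0918 + 0.0537 + 0.448) ≈ 2.439764, MB₂ = 80 − 2.77 = 77.23, so M₂ = 2.439764 × 77.23 ≈ 188.423 billion.
ΔM = M₂ − M₁ = 188.423 − 175.0642 = 13.3588 billion.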